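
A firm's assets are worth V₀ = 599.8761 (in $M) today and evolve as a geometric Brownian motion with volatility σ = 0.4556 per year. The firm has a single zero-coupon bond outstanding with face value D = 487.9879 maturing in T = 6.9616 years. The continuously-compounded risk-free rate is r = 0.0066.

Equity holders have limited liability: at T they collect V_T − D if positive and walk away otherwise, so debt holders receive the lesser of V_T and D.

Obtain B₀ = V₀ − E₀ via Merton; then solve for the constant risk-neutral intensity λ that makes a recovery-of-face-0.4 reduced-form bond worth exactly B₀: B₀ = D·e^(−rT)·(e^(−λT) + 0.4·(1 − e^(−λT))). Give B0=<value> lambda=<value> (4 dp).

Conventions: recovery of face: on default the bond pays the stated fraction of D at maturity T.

B0=287.3142 lambda=0.1465

Equity is a call on the firm's assets struck at D = 487.9879:
d₁ = [ln(V₀/D) + (r + σ²/2)T] / (σ√T)
   = [ln(599.8761/487.9879) + (0.0066 + 0.5·0.4556²)·6.9616] / (0.4556·√6.9616)
   = [0.206433 + 0.768461] / 1.202093 = 0.810996
d₂ = d₁ − σ√T = 0.810996 − 1.202093 = -0.391097
N(d₁) = 0.791316,  N(d₂) = 0.347863,  e^(−rT) = 0.955093
E₀ = V₀·N(d₁) − D·e^(−rT)·N(d₂)
   = 599.8761·0.791316 − 487.9879·0.955093·0.347863 = 312.561919
B₀ = V₀ − E₀ = 599.8761 − 312.561919 = 287.314181
e^(−λT) = (B₀·e^(rT)/D − 0.4)/(1 − 0.4) = (287.3142·1.047018/487.9879 − 0.4)/0.6 = 0.36076069
λ = −ln(0.36076069)/6.9616 = 0.146452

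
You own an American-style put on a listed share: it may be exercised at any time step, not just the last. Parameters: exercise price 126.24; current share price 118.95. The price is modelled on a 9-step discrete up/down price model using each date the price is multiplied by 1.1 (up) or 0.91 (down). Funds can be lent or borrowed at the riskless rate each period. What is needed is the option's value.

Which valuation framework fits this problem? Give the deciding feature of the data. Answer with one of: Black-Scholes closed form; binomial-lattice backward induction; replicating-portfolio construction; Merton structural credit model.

Key observation: early exercise of the strike-126.24 put must be checked at each of the 9 dates (spot 118.95), which forces a node-by-node comparison of intrinsic and continuation value backward from expiry.

framework: binomial-lattice backward induction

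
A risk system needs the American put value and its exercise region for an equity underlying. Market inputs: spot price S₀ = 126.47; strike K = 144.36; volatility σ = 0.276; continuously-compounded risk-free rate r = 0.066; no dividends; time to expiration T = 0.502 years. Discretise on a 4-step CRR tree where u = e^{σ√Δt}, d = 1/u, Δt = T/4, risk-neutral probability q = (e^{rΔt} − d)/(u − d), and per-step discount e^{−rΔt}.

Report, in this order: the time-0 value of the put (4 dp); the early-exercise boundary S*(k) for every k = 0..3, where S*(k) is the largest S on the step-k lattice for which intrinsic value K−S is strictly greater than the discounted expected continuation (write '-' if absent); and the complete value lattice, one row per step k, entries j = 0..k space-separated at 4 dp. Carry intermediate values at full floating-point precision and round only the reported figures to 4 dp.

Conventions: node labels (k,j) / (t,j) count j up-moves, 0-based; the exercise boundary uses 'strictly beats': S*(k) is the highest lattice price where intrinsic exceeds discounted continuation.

price = 19.8224
boundary = - 114.6896 104.0065 114.6896
tree:
19.8224
29.6704 10.9786
40.3535 18.5753 4.0873
50.0414 29.6704 8.5511 0.0000
58.8270 40.3535 17.8900 0.0000 0.0000

Δt=0.12550  u=1.10272  d=0.90685  q=0.51804  discount=0.99175
step 4 (expiry): payoffs max(K−S,0) = 58.8270 40.3535 17.8900 0.0000 0.0000
step 3: (k=3,j=0): S=94.3186, K−S=50.0414, hold=48.8506 ⇒ V=50.0414 exercise | (k=3,j=1): S=114.6896, K−S=29.6704, hold=28.4796 ⇒ V=29.6704 exercise | (k=3,j=2): S=139.4604, K−S=4.8996, hold=8.5511 ⇒ V=8.5511 continue | (k=3,j=3): S=169.5813, K−S=0.0000, hold=0.0000 ⇒ V=0.0000 continue  boundary S*=114.6896
step 2: (k=2,j=0): S=104.0065, K−S=40.3535, hold=39.1627 ⇒ V=40.3535 exercise | (k=2,j=1): S=126.4700, K−S=17.8900, hold=18.5753 ⇒ V=18.5753 continue | (k=2,j=2): S=153.7852, K−S=0.0000, hold=4.0873 ⇒ V=4.0873 continue  boundary S*=104.0065
step 1: (k=1,j=0): S=114.6896, K−S=29.6704, hold=28.8317 ⇒ V=29.6704 exercise | (k=1,j=1): S=139.4604, K−S=4.8996, hold=10.9786 ⇒ V=10.9786 continue  boundary S*=114.6896
step 0: (k=0,j=0): S=126.4700, K−S=17.8900, hold=19.8224 ⇒ V=19.8224 continue  boundary S*=-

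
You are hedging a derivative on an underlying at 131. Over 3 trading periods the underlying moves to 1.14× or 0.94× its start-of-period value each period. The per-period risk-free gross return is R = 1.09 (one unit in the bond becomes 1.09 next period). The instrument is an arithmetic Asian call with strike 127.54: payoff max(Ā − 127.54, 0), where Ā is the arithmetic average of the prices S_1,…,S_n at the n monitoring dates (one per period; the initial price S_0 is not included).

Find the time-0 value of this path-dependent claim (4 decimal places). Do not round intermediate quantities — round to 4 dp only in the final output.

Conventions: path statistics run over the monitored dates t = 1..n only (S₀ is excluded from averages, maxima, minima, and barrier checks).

price = 22.2794

With p* = (R−d)/(u−d) = 0.7500, sum probability × payoff across the paths and divide by R^3.
Enumerate all 2^3 = 8 price paths (U = up ×1.14, D = down ×0.94); each path with k up-moves has probability p*^k·(1−p*)^(3−k).
DDD: Ā=115.8994, payoff=0.0000, prob=0.015625
UDD: Ā=140.5588, payoff=13.0188, prob=0.046875
DUD: Ā=131.8255, payoff=4.2855, prob=0.046875
UUD: Ā=159.8734, payoff=32.3334, prob=0.140625
DDU: Ā=123.6161, payoff=0.0000, prob=0.046875
UDU: Ā=149.9174, payoff=22.3774, prob=0.140625
DUU: Ā=141.1841, payoff=13.6441, prob=0.140625
UUU: Ā=171.2233, payoff=43.6833, prob=0.421875
Price = Σ prob·payoff / R^3 = 28.852449 / 1.295029 = 22.2794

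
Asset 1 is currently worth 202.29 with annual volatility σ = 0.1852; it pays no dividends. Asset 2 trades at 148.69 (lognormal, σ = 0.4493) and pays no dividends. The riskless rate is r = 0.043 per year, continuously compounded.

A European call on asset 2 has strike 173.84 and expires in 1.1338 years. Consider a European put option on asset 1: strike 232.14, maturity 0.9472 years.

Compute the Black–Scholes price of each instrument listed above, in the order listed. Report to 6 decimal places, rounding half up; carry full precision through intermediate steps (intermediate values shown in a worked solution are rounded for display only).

price(asset 2 call K=173.84) = 21.999092
price(asset 1 put K=232.14) = 27.704848

[asset 2 call K=173.84]
σ√T = 0.4493·√1.1338 = 0.478415
d₁ = (ln(S/K) + (r+σ²/2)T) / (σ√T) = (ln(148.69/173.84) + (0.043+0.4493²/2)·1.1338) / 0.478415 = (-0.156272 + 0.163194) / 0.478415 = 0.014469
d₂ = d₁ − σ√T = 0.014469 − 0.478415 = -0.463946
e^{−rT} = 0.952416
N(d₁) = 0.505772,  N(d₂) = 0.321343
price = S·N(d₁) − K·e^{−rT}·N(d₂) = 75.203236 − 53.204143 = 21.999092
[asset 1 put K=232.14]
σ√T = 0.1852·√0.9472 = 0.180244
d₁ = (ln(S/K) + (r+σ²/2)T) / (σ√T) = (ln(202.29/232.14) + (0.043+0.1852²/2)·0.9472) / 0.180244 = (-0.137638 + 0.056974) / 0.180244 = -0.447530
d₂ = d₁ − σ√T = -0.447530 − 0.180244 = -0.627774
e^{−rT} = 0.960089
N(−d₁) = 0.672754,  N(−d₂) = 0.734924
price = K·e^{−rT}·N(−d₂) − S·N(−d₁) = 163.796177 − 136.091329 = 27.704848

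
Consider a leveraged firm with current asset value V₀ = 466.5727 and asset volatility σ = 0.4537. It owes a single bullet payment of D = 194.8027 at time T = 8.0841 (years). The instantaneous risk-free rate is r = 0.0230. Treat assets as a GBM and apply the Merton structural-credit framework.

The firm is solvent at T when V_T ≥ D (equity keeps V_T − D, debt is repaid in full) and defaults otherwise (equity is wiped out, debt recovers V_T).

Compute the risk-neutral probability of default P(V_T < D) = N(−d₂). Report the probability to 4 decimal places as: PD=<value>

PD=0.4301

Equity is a call on the firm's assets struck at D = 194.8027:
d₁ = [ln(V₀/D) + (r + σ²/2)T] / (σ√T)
   = [ln(466.5727/194.8027) + (0.0230 + 0.5·0.4537²)·8.0841] / (0.4537·√8.0841)
   = [0.873427 + 1.017965] / 1.289985 = 1.466212
d₂ = d₁ − σ√T = 1.466212 − 1.289985 = 0.176227
risk-neutral PD = N(−d₂) = N(-0.176227) = 0.430058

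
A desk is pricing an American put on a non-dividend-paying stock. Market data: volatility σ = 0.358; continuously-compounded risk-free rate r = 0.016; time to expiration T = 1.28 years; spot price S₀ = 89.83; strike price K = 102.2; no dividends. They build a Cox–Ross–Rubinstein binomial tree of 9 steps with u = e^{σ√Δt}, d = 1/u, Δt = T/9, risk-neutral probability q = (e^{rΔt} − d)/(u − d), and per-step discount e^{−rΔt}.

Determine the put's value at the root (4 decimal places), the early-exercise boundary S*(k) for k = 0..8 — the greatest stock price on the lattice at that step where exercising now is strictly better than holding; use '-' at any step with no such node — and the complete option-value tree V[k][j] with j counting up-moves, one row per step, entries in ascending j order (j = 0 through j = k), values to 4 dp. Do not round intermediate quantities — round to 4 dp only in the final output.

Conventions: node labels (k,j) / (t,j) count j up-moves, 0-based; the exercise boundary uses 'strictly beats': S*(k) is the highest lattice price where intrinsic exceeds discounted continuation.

Δt=0.14222  u=1.14455  d=0.87371  q=0.47471  discount=0.99773
step 9 (expiry): payoffs max(K−S,0) = 75.5490 67.2874 56.4648 42.2873 23.7149 0.0000 0.0000 0.0000 0.0000 0.0000
step 8: (k=8,j=0): S=30.5034, K−S=71.6966, hold=71.4643 ⇒ V=71.6966 exercise | (k=8,j=1): S=39.9591, K−S=62.2409, hold=62.0086 ⇒ V=62.2409 exercise | (k=8,j=2): S=52.3461, K−S=49.8539, hold=49.6216 ⇒ V=49.8539 exercise | (k=8,j=3): S=68.5730, K−S=33.6270, hold=33.3947 ⇒ V=33.6270 exercise | (k=8,j=4): S=89.8300, K−S=12.3700, hold=12.4289 ⇒ V=12.4289 continue | (k=8,j=5): S=117.6765, K−S=0.0000, hold=0.0000 ⇒ V=0.0000 continue | (k=8,j=6): S=154.1552, K−S=0.0000, hold=0.0000 ⇒ V=0.0000 continue | (k=8,j=7): S=201.9420, K−S=0.0000, hold=0.0000 ⇒ V=0.0000 continue | (k=8,j=8): S=264.5423, K−S=0.0000, hold=0.0000 ⇒ V=0.0000 continue  boundary S*=68.5730
step 7: (k=7,j=0): S=34.9126, K−S=67.2874, hold=67.0551 ⇒ V=67.2874 exercise | (k=7,j=1): S=45.7352, K−S=56.4648, hold=56.2325 ⇒ V=56.4648 exercise | (k=7,j=2): S=59.9127, K−S=42.2873, hold=42.0550 ⇒ V=42.2873 exercise | (k=7,j=3): S=78.4851, K−S=23.7149, hold=23.5105 ⇒ V=23.7149 exercise | (k=7,j=4): S=102.8148, K−S=0.0000, hold=6.5139 ⇒ V=6.5139 continue | (k=7,j=5): S=134.6865, K−S=0.0000, hold=0.0000 ⇒ V=0.0000 continue | (k=7,j=6): S=176.4381, K−S=0.0000, hold=0.0000 ⇒ V=0.0000 continue | (k=7,j=7): S=231.1324, K−S=0.0000, hold=0.0000 ⇒ V=0.0000 continue  boundary S*=78.4851
step 6: (k=6,j=0): S=39.9591, K−S=62.2409, hold=62.0086 ⇒ V=62.2409 exercise | (k=6,j=1): S=52.3461, K−S=49.8539, hold=49.6216 ⇒ V=49.8539 exercise | (k=6,j=2): S=68.5730, K−S=33.6270, hold=33.3947 ⇒ V=33.6270 exercise | (k=6,j=3): S=89.8300, K−S=12.3700, hold=15.5141 ⇒ V=15.5141 continue | (k=6,j=4): S=117.6765, K−S=0.0000, hold=3.4139 ⇒ V=3.4139 continue | (k=6,j=5): S=154.1552, K−S=0.0000, hold=0.0000 ⇒ V=0.0000 continue | (k=6,j=6): S=201.9420, K−S=0.0000, hold=0.0000 ⇒ V=0.0000 continue  boundary S*=68.5730
step 5: (k=5,j=0): S=45.7352, K−S=56.4648, hold=56.2325 ⇒ V=56.4648 exercise | (k=5,j=1): S=59.9127, K−S=42.2873, hold=42.0550 ⇒ V=42.2873 exercise | (k=5,j=2): S=78.4851, K−S=23.7149, hold=24.9717 ⇒ V=24.9717 continue | (k=5,j=3): S=102.8148, K−S=0.0000, hold=9.7478 ⇒ V=9.7478 continue | (k=5,j=4): S=134.6865, K−S=0.0000, hold=1.7892 ⇒ V=1.7892 continue | (k=5,j=5): S=176.4381, K−S=0.0000, hold=0.0000 ⇒ V=0.0000 continue  boundary S*=59.9127
step 4: (k=4,j=0): S=52.3461, K−S=49.8539, hold=49.6216 ⇒ V=49.8539 exercise | (k=4,j=1): S=68.5730, K−S=33.6270, hold=33.9900 ⇒ V=33.9900 continue | (k=4,j=2): S=89.8300, K−S=12.3700, hold=17.7045 ⇒ V=17.7045 continue | (k=4,j=3): S=117.6765, K−S=0.0000, hold=5.9562 ⇒ V=5.9562 continue | (k=4,j=4): S=154.1552, K−S=0.0000, hold=0.9377 ⇒ V=0.9377 continue  boundary S*=52.3461
step 3: (k=3,j=0): S=59.9127, K−S=42.2873, hold=42.2269 ⇒ V=42.2873 exercise | (k=3,j=1): S=78.4851, K−S=23.7149, hold=26.1994 ⇒ V=26.1994 continue | (k=3,j=2): S=102.8148, K−S=0.0000, hold=12.0999 ⇒ V=12.0999 continue | (k=3,j=3): S=134.6865, K−S=0.0000, hold=3.5658 ⇒ V=3.5658 continue  boundary S*=59.9127
step 2: (k=2,j=0): S=68.5730, K−S=33.6270, hold=34.5715 ⇒ V=34.5715 continue | (k=2,j=1): S=89.8300, K−S=12.3700, hold=19.4619 ⇒ V=19.4619 continue | (k=2,j=2): S=117.6765, K−S=0.0000, hold=8.0304 ⇒ V=8.0304 continue  boundary S*=-
step 1: (k=1,j=0): S=78.4851, K−S=23.7149, hold=27.3365 ⇒ V=27.3365 continue | (k=1,j=1): S=102.8148, K−S=0.0000, hold=14.0033 ⇒ V=14.0033 continue  boundary S*=-
step 0: (k=0,j=0): S=89.8300, K−S=12.3700, hold=20.9594 ⇒ V=20.9594 continue  boundary S*=-

price = 20.9594
boundary = - - - 59.9127 52.3461 59.9127 68.5730 78.4851 68.5730
tree:
20.9594
27.3365 14.0033
34.5715 19.4619 8.0304
42.2873 26.1994 12.0999 3.5658
49.8539 33.9900 17.7045 5.9562 0.9377
56.4648 42.2873 24.9717 9.7478 1.7892 0.0000
62.2409 49.8539 33.6270 15.5141 3.4139 0.0000 0.0000
67.2874 56.4648 42.2873 23.7149 6.5139 0.0000 0.0000 0.0000
71.6966 62.2409 49.8539 33.6270 12.4289 0.0000 0.0000 0.0000 0.0000
75.5490 67.2874 56.4648 42.2873 23.7149 0.0000 0.0000 0.0000 0.0000 0.0000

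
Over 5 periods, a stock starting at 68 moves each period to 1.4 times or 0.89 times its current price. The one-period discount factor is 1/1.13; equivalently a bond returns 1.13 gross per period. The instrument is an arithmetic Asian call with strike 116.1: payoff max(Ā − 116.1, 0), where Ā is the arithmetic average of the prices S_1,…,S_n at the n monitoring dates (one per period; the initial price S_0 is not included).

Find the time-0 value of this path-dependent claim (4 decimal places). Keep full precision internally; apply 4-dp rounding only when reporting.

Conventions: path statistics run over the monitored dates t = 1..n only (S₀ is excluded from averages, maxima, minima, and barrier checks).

Set p* = 0.4706 (from d < R < u); the path-dependent value is the discounted p*-expectation over all price paths.
Enumerate all 2^5 = 32 price paths (U = up ×1.4, D = down ×0.89); each path with k up-moves has probability p*^k·(1−p*)^(5−k).
DDDDD: Ā=48.5914, payoff=0.0000, prob=0.041588
UDDDD: Ā=76.4359, payoff=0.0000, prob=0.036967
DUDDD: Ā=69.4999, payoff=0.0000, prob=0.036967
UUDDD: Ā=109.3257, payoff=0.0000, prob=0.032860
DDUDD: Ā=63.3269, payoff=0.0000, prob=0.036967
UDUDD: Ā=99.6153, payoff=0.0000, prob=0.032860
DUUDD: Ā=92.6793, payoff=0.0000, prob=0.032860
UUUDD: Ā=145.7877, payoff=29.6877, prob=0.029209
DDDUD: Ā=57.8329, payoff=0.0000, prob=0.036967
UDDUD: Ā=90.9731, payoff=0.0000, prob=0.032860
DUDUD: Ā=84.0371, payoff=0.0000, prob=0.032860
UUDUD: Ā=132.1931, payoff=16.0931, prob=0.029209
DDUUD: Ā=77.8640, payoff=0.0000, prob=0.032860
UDUUD: Ā=122.4827, payoff=6.3827, prob=0.029209
DUUUD: Ā=115.5467, payoff=0.0000, prob=0.029209
UUUUD: Ā=181.7589, payoff=65.6589, prob=0.025963
DDDDU: Ā=52.9432, payoff=0.0000, prob=0.036967
UDDDU: Ā=83.2814, payoff=0.0000, prob=0.032860
DUDDU: Ā=76.3454, payoff=0.0000, prob=0.032860
UUDDU: Ā=120.0940, payoff=3.9940, prob=0.029209
DDUDU: Ā=70.1724, payoff=0.0000, prob=0.032860
UDUDU: Ā=110.3836, payoff=0.0000, prob=0.029209
DUUDU: Ā=103.4476, payoff=0.0000, prob=0.029209
UUUDU: Ā=162.7265, payoff=46.6265, prob=0.025963
DDDUU: Ā=64.6784, payoff=0.0000, prob=0.032860
UDDUU: Ā=101.7413, payoff=0.0000, prob=0.029209
DUDUU: Ā=94.8053, payoff=0.0000, prob=0.029209
UUDUU: Ā=149.1319, payoff=33.0319, prob=0.025963
DDUUU: Ā=88.6323, payoff=0.0000, prob=0.029209
UDUUU: Ā=139.4215, payoff=23.3215, prob=0.025963
DUUUU: Ā=132.4855, payoff=16.3855, prob=0.025963
UUUUU: Ā=208.4042, payoff=92.3042, prob=0.023078
Price = Σ prob·payoff / R^5 = 8.574334 / 1.842435 = 4.6538

price = 4.6538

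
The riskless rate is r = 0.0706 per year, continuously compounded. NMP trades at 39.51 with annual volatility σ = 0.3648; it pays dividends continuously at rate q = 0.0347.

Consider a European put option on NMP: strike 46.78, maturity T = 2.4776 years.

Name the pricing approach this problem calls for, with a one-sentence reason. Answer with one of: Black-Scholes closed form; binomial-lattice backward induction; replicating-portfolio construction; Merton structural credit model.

Key observation: the instrument is a plain European put (strike 46.78) on a lognormal asset; the exact continuous-time formula applies directly.

framework: Black-Scholes closed form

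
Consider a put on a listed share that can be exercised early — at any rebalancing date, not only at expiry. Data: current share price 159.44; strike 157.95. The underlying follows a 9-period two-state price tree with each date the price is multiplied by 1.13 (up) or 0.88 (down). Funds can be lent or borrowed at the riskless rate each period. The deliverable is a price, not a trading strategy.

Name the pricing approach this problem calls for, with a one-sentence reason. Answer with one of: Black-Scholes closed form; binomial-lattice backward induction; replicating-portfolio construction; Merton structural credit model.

Key observation: an American put (K = 157.95, S₀ = 159.44) on a 9-date tree has no closed form — the optimal stopping decision is embedded and must be resolved recursively from expiry.

framework: binomial-lattice backward induction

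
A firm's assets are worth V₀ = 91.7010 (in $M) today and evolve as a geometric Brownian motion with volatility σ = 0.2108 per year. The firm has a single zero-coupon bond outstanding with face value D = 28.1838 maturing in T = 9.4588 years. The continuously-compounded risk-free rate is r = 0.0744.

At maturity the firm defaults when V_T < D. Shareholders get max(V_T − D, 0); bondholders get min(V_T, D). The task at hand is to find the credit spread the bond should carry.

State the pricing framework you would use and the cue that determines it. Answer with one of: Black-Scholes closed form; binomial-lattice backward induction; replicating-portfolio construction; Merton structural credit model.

Key observation: with the firm-asset dynamics (V₀ = 91.7010) and a single zero-coupon liability of face 28.1838 given, debt value, spread, and default probability all derive from the option view of the balance sheet.

framework: Merton structural credit model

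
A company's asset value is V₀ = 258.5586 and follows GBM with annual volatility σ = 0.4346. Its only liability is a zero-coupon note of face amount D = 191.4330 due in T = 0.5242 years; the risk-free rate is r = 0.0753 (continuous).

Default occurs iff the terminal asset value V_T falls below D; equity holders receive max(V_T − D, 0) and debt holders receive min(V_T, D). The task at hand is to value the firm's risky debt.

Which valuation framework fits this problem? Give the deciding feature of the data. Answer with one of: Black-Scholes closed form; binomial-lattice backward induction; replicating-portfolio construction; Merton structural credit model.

framework: Merton structural credit model

Key observation: the data describe a firm's assets (V₀ = 258.5586, GBM) and a single zero-coupon debt of face 191.4330, so credit quantities follow from equity-as-call in the structural model.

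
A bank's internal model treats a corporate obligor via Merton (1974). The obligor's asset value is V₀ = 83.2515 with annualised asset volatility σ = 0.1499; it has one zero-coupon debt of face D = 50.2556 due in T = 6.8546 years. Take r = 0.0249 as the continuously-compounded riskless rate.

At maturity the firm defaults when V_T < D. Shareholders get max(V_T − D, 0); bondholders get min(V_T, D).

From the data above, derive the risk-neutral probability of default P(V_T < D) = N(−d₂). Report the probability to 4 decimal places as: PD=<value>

PD=0.0637

Equity is a call on the firm's assets struck at D = 50.2556:
d₁ = [ln(V₀/D) + (r + σ²/2)T] / (σ√T)
   = [ln(83.2515/50.2556) + (0.0249 + 0.5·0.1499²)·6.8546] / (0.1499·√6.8546)
   = [0.504744 + 0.247691] / 0.392458 = 1.917240
d₂ = d₁ − σ√T = 1.917240 − 0.392458 = 1.524782
risk-neutral PD = N(−d₂) = N(-1.524782) = 0.063657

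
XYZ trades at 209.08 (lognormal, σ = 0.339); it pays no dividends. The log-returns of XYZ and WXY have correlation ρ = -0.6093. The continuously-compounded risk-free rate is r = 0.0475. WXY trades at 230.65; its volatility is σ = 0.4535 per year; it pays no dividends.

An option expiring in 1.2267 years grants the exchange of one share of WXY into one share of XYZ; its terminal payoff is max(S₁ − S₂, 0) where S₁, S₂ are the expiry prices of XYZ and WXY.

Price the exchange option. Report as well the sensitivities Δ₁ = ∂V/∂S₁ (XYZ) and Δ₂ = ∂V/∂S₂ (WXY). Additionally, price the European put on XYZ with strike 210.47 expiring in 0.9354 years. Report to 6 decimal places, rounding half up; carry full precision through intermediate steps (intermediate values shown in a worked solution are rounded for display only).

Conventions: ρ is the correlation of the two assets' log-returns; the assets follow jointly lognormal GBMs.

exchange price = 57.189711
Δ1 = 0.606531
Δ2 = -0.301859
price(XYZ put K=210.47) = 23.018110

σ_eff = √(σ₁² + σ₂² − 2ρσ₁σ₂) = √(0.339² + 0.4535² − 2·-0.6093·0.339·0.4535) = 0.712690
d₁ = (ln(S₁/S₂) + (q₂ − q₁ + σ_eff²/2)T) / (σ_eff√T) = (ln(209.08/230.65) + (0.0 − 0.0 + 0.253963)·1.2267) / 0.789350 = 0.270289
d₂ = d₁ − σ_eff√T = 0.270289 − 0.789350 = -0.519061
N(d₁) = 0.606531,  N(d₂) = 0.301859
V = S₁·e^{−q₁T}·N(d₁) − S₂·e^{−q₂T}·N(d₂) = 126.813474 − 69.623763 = 57.189711
Δ₁ = e^{−q₁T}·N(d₁) = 0.606531;  Δ₂ = −e^{−q₂T}·N(d₂) = -0.301859
[vanilla: XYZ put K=210.47]
σ√T = 0.339·√0.9354 = 0.327868
d₁ = (ln(S/K) + (r+σ²/2)T) / (σ√T) = (ln(209.08/210.47) + (0.0475+0.339²/2)·0.9354) / 0.327868 = (-0.006626 + 0.098180) / 0.327868 = 0.279240
d₂ = d₁ − σ√T = 0.279240 − 0.327868 = -0.048627
e^{−rT} = 0.956541
N(−d₁) = 0.390030,  N(−d₂) = 0.519392
price = K·e^{−rT}·N(−d₂) − S·N(−d₁) = 104.565611 − 81.547502 = 23.018110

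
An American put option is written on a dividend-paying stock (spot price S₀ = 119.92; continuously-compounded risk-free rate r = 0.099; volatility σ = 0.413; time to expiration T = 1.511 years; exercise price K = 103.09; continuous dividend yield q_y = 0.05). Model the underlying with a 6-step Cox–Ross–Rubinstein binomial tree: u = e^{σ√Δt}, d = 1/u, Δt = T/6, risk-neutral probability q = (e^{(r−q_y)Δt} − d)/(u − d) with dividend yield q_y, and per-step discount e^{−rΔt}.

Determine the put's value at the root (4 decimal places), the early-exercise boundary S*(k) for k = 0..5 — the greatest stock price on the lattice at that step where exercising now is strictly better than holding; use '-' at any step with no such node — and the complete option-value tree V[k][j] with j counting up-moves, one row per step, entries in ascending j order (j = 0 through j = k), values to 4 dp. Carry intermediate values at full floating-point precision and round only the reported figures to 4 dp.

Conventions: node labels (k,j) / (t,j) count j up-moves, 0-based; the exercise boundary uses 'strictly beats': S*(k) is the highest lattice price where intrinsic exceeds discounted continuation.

params: Δt=0.25183 u=1.23030 d=0.81281 q=0.47811 e^(-rΔt)=0.97538
t_6 payoffs: 68.5095 50.7479 23.8633 0.0000 0.0000 0.0000 0.0000
t_5: node(5,0) S=42.5443 payoff=60.5457 vs cont=58.5396 → 60.5457 [stop]  node(5,1) S=64.3964 payoff=38.6936 vs cont=36.9610 → 38.6936 [stop]  node(5,2) S=97.4724 payoff=5.6176 vs cont=12.1473 → 12.1473 [wait]  node(5,3) S=147.5372 payoff=0.0000 vs cont=0.0000 → 0.0000 [wait]  node(5,4) S=223.3170 payoff=0.0000 vs cont=0.0000 → 0.0000 [wait]  node(5,5) S=338.0196 payoff=0.0000 vs cont=0.0000 → 0.0000 [wait]  ⇒ S*(5)=64.3964
t_4: node(4,0) S=52.3421 payoff=50.7479 vs cont=48.8644 → 50.7479 [stop]  node(4,1) S=79.2267 payoff=23.8633 vs cont=25.3613 → 25.3613 [wait]  node(4,2) S=119.9200 payoff=0.0000 vs cont=6.1835 → 6.1835 [wait]  node(4,3) S=181.5147 payoff=0.0000 vs cont=0.0000 → 0.0000 [wait]  node(4,4) S=274.7463 payoff=0.0000 vs cont=0.0000 → 0.0000 [wait]  ⇒ S*(4)=52.3421
t_3: node(3,0) S=64.3964 payoff=38.6936 vs cont=37.6595 → 38.6936 [stop]  node(3,1) S=97.4724 payoff=5.6176 vs cont=15.7934 → 15.7934 [wait]  node(3,2) S=147.5372 payoff=0.0000 vs cont=3.1476 → 3.1476 [wait]  node(3,3) S=223.3170 payoff=0.0000 vs cont=0.0000 → 0.0000 [wait]  ⇒ S*(3)=64.3964
t_2: node(2,0) S=79.2267 payoff=23.8633 vs cont=27.0616 → 27.0616 [wait]  node(2,1) S=119.9200 payoff=0.0000 vs cont=9.5073 → 9.5073 [wait]  node(2,2) S=181.5147 payoff=0.0000 vs cont=1.6023 → 1.6023 [wait]  ⇒ S*(2)=-
t_1: node(1,0) S=97.4724 payoff=5.6176 vs cont=18.2090 → 18.2090 [wait]  node(1,1) S=147.5372 payoff=0.0000 vs cont=5.5868 → 5.5868 [wait]  ⇒ S*(1)=-
t_0: node(0,0) S=119.9200 payoff=0.0000 vs cont=11.8744 → 11.8744 [wait]  ⇒ S*(0)=-

price = 11.8744
boundary = - - - 64.3964 52.3421 64.3964
tree:
11.8744
18.2090 5.5868
27.0616 9.5073 1.6023
38.6936 15.7934 3.1476 0.0000
50.7479 25.3613 6.1835 0.0000 0.0000
60.5457 38.6936 12.1473 0.0000 0.0000 0.0000
68.5095 50.7479 23.8633 0.0000 0.0000 0.0000 0.0000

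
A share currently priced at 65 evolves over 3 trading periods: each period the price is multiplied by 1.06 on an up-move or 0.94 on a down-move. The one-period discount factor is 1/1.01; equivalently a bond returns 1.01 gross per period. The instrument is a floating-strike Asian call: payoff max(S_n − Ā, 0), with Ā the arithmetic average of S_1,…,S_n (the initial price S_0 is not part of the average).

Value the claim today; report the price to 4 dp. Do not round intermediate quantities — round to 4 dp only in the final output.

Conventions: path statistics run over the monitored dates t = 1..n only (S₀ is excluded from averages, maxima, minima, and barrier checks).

price = 1.6255

With p* = (R−d)/(u−d) = 0.5833, sum probability × payoff across the paths and divide by R^3.
Enumerate all 2^3 = 8 price paths (U = up ×1.06, D = down ×0.94); each path with k up-moves has probability p*^k·(1−p*)^(3−k).
DDD: Ā=57.5073, payoff=0.0000, prob=0.072338
UDD: Ā=64.8487, payoff=0.0000, prob=0.101273
DUD: Ā=62.2487, payoff=0.0000, prob=0.101273
UUD: Ā=70.1953, payoff=0.0000, prob=0.141782
DDU: Ā=59.8047, payoff=1.0754, prob=0.101273
UDU: Ā=67.4393, payoff=1.2126, prob=0.141782
DUU: Ā=64.8393, payoff=3.8126, prob=0.141782
UUU: Ā=73.1167, payoff=4.2994, prob=0.198495
Price = Σ prob·payoff / R^3 = 1.674804 / 1.030301 = 1.6255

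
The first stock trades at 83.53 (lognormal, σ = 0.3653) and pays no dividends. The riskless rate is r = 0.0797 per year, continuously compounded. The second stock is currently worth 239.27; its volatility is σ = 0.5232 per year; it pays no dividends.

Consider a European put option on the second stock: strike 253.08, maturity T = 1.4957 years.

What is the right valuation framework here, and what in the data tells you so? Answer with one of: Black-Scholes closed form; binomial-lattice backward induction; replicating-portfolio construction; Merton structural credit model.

Key observation: with the second stock following a GBM at constant σ and r, the European put struck at 253.08 prices in closed form — nothing here needs a stepwise model or a balance sheet.

framework: Black-Scholes closed form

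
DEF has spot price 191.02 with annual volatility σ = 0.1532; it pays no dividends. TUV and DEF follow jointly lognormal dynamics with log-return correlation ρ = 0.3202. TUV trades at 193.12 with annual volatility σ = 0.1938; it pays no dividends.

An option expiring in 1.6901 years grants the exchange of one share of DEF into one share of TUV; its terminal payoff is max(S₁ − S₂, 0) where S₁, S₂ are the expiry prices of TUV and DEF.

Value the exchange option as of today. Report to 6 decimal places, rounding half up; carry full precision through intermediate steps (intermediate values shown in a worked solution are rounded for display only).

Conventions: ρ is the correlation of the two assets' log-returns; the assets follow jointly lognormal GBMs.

σ_eff = √(σ₁² + σ₂² − 2ρσ₁σ₂) = √(0.1938² + 0.1532² − 2·0.3202·0.1938·0.1532) = 0.204976
d₁ = (ln(S₁/S₂) + (q₂ − q₁ + σ_eff²/2)T) / (σ_eff√T) = (ln(193.12/191.02) + (0.0 − 0.0 + 0.021008)·1.6901) / 0.266476 = 0.174269
d₂ = d₁ − σ_eff√T = 0.174269 − 0.266476 = -0.092208
N(d₁) = 0.569173,  N(d₂) = 0.463266
V = S₁·e^{−q₁T}·N(d₁) − S₂·e^{−q₂T}·N(d₂) = 109.918653 − 88.493153 = 21.425500
Key observation: r never enters — measured in units of DEF, the claim is a call on S₁/S₂ struck at 1, so only the dividend yields and σ_eff matter.

exchange price = 21.425500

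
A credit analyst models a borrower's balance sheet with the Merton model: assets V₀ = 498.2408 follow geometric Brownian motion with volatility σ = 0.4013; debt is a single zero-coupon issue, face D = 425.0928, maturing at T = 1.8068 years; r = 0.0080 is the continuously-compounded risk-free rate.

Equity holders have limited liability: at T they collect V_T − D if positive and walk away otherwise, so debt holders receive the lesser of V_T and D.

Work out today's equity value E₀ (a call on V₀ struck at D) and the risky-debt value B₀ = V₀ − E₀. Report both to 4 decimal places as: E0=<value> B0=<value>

Apply the equity-as-call identities (strike 425.0928, horizon 1.8068 years):
d₁ = [ln(V₀/D) + (r + σ²/2)T] / (σ√T)
   = [ln(498.2408/425.0928) + (0.0080 + 0.5·0.4013²)·1.8068] / (0.4013·√1.8068)
   = [0.158776 + 0.159939] / 0.539416 = 0.590852
d₂ = d₁ − σ√T = 0.590852 − 0.539416 = 0.051436
N(d₁) = 0.722690,  N(d₂) = 0.520511,  e^(−rT) = 0.985650
E₀ = V₀·N(d₁) − D·e^(−rT)·N(d₂)
   = 498.2408·0.722690 − 425.0928·0.985650·0.520511 = 141.983623
B₀ = V₀ − E₀ = 498.2408 − 141.983623 = 356.257177

E0=141.9836 B0=356.2572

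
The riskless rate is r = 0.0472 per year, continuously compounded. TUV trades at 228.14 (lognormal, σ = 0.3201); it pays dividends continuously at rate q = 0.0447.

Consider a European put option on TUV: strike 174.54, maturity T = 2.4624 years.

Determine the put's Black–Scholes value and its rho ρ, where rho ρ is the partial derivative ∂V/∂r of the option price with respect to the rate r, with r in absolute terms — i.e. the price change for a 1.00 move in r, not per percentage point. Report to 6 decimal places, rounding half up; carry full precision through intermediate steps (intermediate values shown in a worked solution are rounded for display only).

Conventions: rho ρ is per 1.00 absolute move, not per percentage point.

price = 16.213762
ρ = -147.036296

σ√T = 0.3201·√2.4624 = 0.502302
d₁ = (ln(S/K) + (r−q+σ²/2)T) / (σ√T) = (ln(228.14/174.54) + (0.0472−0.0447+0.3201²/2)·2.4624) / 0.502302 = (0.267806 + 0.132310) / 0.502302 = 0.796563
d₂ = d₁ − σ√T = 0.796563 − 0.502302 = 0.294261
e^{−rT} = 0.890275
e^{−qT} = 0.895772
N(−d₁) = 0.212852,  N(−d₂) = 0.384279
Put price V = K·e^{−rT}·N(−d₂) − S·e^{−qT}·N(−d₁) = 59.712596 − 43.498834 = 16.213762
ρ = −K·T·e^{−rT}·N(−d₂) = -147.036296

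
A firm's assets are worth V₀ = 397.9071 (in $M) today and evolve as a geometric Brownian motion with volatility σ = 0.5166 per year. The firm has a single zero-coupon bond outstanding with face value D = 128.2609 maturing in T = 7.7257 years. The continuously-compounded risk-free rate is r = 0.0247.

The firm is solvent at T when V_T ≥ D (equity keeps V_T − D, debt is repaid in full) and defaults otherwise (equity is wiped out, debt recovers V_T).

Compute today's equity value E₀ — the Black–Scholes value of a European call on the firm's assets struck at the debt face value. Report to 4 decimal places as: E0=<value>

With assets at 397.9071 and a single debt payment of 128.2609 at 7.7257 years:
d₁ = [ln(V₀/D) + (r + σ²/2)T] / (σ√T)
   = [ln(397.9071/128.2609) + (0.0247 + 0.5·0.5166²)·7.7257] / (0.5166·√7.7257)
   = [1.132152 + 1.221725] / 1.435897 = 1.639308
d₂ = d₁ − σ√T = 1.639308 − 1.435897 = 0.203411
N(d₁) = 0.949425,  N(d₂) = 0.580593,  e^(−rT) = 0.826277
E₀ = V₀·N(d₁) − D·e^(−rT)·N(d₂)
   = 397.9071·0.949425 − 128.2609·0.826277·0.580593 = 316.252406

E0=316.2524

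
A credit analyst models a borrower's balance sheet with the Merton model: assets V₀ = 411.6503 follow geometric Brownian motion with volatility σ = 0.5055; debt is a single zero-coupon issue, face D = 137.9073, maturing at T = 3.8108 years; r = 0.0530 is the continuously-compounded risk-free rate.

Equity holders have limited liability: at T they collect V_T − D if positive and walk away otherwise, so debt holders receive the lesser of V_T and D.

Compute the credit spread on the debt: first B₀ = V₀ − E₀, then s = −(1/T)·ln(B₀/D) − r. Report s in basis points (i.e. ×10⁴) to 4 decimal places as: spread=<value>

spread=209.6970

Equity is a call on the firm's assets struck at D = 137.9073:
d₁ = [ln(V₀/D) + (r + σ²/2)T] / (σ√T)
   = [ln(411.6503/137.9073) + (0.0530 + 0.5·0.5055²)·3.8108] / (0.5055·√3.8108)
   = [1.093592 + 0.688860] / 0.986800 = 1.806295
d₂ = d₁ − σ√T = 1.806295 − 0.986800 = 0.819495
N(d₁) = 0.964564,  N(d₂) = 0.793748,  e^(−rT) = 0.817117
E₀ = V₀·N(d₁) − D·e^(−rT)·N(d₂)
   = 411.6503·0.964564 − 137.9073·0.817117·0.793748 = 307.618357
B₀ = V₀ − E₀ = 411.6503 − 307.618357 = 104.031943
spread = −(1/T)·ln(B₀/D) − r = −(1/3.8108)·ln(104.031943/137.9073) − 0.0530 = 0.02096970
in basis points: 0.02096970 × 10⁴ = 209.6970 bp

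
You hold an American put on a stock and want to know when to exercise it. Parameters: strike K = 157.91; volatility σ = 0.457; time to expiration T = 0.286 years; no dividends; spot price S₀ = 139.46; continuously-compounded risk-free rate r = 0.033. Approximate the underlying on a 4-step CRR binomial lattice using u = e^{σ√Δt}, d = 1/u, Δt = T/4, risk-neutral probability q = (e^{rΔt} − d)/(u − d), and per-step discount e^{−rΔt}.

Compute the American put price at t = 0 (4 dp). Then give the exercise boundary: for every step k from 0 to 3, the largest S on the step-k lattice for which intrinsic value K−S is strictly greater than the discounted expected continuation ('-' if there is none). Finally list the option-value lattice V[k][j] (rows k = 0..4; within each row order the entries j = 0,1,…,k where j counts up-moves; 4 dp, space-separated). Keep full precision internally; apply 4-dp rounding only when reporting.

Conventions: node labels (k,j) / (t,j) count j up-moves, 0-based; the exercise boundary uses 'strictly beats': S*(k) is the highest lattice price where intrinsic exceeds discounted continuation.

Δt=0.07150, u=1.12998, d=0.88497, q=0.47913, disc=e^(-rΔt)=0.99764
k=4 terminal: V=max(K-S,0) → 72.3703 48.6884 18.4500 0.0000 0.0000
k=3: j=0 S=96.6581 intr=61.2519 cont=60.8798 V=61.2519[EX]; j=1 S=123.4182 intr=34.4918 cont=34.1197 V=34.4918[EX]; j=2 S=157.5869 intr=0.3231 cont=9.5874 V=9.5874[hold]; j=3 S=201.2154 intr=0.0000 cont=0.0000 V=0.0000[hold]  S*(3)=123.4182
k=2: j=0 S=109.2216 intr=48.6884 cont=48.3162 V=48.6884[EX]; j=1 S=139.4600 intr=18.4500 cont=22.5062 V=22.5062[hold]; j=2 S=178.0700 intr=0.0000 cont=4.9820 V=4.9820[hold]  S*(2)=109.2216
k=1: j=0 S=123.4182 intr=34.4918 cont=36.0585 V=36.0585[hold]; j=1 S=157.5869 intr=0.3231 cont=14.0766 V=14.0766[hold]  S*(1)=-
k=0: j=0 S=139.4600 intr=18.4500 cont=25.4662 V=25.4662[hold]  S*(0)=-

price = 25.4662
boundary = - - 109.2216 123.4182
tree:
25.4662
36.0585 14.0766
48.6884 22.5062 4.9820
61.2519 34.4918 9.5874 0.0000
72.3703 48.6884 18.4500 0.0000 0.0000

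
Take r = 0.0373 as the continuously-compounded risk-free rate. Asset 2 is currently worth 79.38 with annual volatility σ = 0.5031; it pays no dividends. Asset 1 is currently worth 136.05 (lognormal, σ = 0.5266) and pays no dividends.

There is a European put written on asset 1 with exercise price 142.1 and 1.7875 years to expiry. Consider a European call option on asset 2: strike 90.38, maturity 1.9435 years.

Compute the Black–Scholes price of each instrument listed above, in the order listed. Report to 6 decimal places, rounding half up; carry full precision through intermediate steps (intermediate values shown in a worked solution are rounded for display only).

[asset 1 put K=142.1]
σ√T = 0.5266·√1.7875 = 0.704051
d₁ = (ln(S/K) + (r+σ²/2)T) / (σ√T) = (ln(136.05/142.1) + (0.0373+0.5266²/2)·1.7875) / 0.704051 = (-0.043509 + 0.314517) / 0.704051 = 0.384928
d₂ = d₁ − σ√T = 0.384928 − 0.704051 = -0.319123
e^{−rT} = 0.935500
N(−d₁) = 0.350145,  N(−d₂) = 0.625183
price = K·e^{−rT}·N(−d₂) − S·N(−d₁) = 83.108482 − 47.637278 = 35.471204
[asset 2 call K=90.38]
σ√T = 0.5031·√1.9435 = 0.701369
d₁ = (ln(S/K) + (r+σ²/2)T) / (σ√T) = (ln(79.38/90.38) + (0.0373+0.5031²/2)·1.9435) / 0.701369 = (-0.129777 + 0.318452) / 0.701369 = 0.269010
d₂ = d₁ − σ√T = 0.269010 − 0.701369 = -0.432359
e^{−rT} = 0.930073
N(d₁) = 0.606039,  N(d₂) = 0.332740
price = S·N(d₁) − K·e^{−rT}·N(d₂) = 48.107375 − 27.970133 = 20.137242

price(asset 1 put K=142.1) = 35.471204
price(asset 2 call K=90.38) = 20.137242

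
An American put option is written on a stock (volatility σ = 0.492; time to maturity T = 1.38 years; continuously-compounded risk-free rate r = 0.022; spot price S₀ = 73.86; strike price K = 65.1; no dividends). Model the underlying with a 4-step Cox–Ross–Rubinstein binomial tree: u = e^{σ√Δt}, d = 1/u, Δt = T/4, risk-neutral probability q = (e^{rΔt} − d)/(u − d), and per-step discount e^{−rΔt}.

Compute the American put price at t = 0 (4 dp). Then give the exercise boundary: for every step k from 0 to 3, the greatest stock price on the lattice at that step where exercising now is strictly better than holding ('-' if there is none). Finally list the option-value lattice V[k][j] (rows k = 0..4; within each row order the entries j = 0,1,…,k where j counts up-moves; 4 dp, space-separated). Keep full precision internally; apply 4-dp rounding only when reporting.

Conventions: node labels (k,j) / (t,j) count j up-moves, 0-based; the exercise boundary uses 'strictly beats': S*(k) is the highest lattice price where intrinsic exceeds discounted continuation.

params: Δt=0.34500 u=1.33507 d=0.74902 q=0.44125 e^(-rΔt)=0.99244
t_4 payoffs: 41.8517 23.6618 0.0000 0.0000 0.0000
t_3: node(3,0) S=31.0382 payoff=34.0618 vs cont=33.5696 → 34.0618 [stop]  node(3,1) S=55.3229 payoff=9.7771 vs cont=13.1210 → 13.1210 [wait]  node(3,2) S=98.6084 payoff=0.0000 vs cont=0.0000 → 0.0000 [wait]  node(3,3) S=175.7610 payoff=0.0000 vs cont=0.0000 → 0.0000 [wait]  ⇒ S*(3)=31.0382
t_2: node(2,0) S=41.4382 payoff=23.6618 vs cont=24.6340 → 24.6340 [wait]  node(2,1) S=73.8600 payoff=0.0000 vs cont=7.2759 → 7.2759 [wait]  node(2,2) S=131.6492 payoff=0.0000 vs cont=0.0000 → 0.0000 [wait]  ⇒ S*(2)=-
t_1: node(1,0) S=55.3229 payoff=9.7771 vs cont=16.8463 → 16.8463 [wait]  node(1,1) S=98.6084 payoff=0.0000 vs cont=4.0346 → 4.0346 [wait]  ⇒ S*(1)=-
t_0: node(0,0) S=73.8600 payoff=0.0000 vs cont=11.1085 → 11.1085 [wait]  ⇒ S*(0)=-

price = 11.1085
boundary = - - - 31.0382
tree:
11.1085
16.8463 4.0346
24.6340 7.2759 0.0000
34.0618 13.1210 0.0000 0.0000
41.8517 23.6618 0.0000 0.0000 0.0000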